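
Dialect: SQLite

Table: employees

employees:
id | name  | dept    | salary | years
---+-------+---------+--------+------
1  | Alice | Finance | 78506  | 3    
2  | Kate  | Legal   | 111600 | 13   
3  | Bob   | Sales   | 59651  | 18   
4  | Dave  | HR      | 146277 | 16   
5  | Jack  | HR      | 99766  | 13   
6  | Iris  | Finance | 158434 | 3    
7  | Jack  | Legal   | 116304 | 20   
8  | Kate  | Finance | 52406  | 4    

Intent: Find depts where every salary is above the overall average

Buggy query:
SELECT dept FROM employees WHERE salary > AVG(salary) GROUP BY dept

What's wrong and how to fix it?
Bug: WHERE evaluates per row before aggregation, so AVG() is unavailable

Fix: Compute the overall average in a scalar subquery and compare each group's MIN against it in HAVING

Corrected query:
SELECT dept FROM employees GROUP BY dept HAVING MIN(salary) > (SELECT AVG(salary) FROM employees)

Result:
dept 
-----
Legal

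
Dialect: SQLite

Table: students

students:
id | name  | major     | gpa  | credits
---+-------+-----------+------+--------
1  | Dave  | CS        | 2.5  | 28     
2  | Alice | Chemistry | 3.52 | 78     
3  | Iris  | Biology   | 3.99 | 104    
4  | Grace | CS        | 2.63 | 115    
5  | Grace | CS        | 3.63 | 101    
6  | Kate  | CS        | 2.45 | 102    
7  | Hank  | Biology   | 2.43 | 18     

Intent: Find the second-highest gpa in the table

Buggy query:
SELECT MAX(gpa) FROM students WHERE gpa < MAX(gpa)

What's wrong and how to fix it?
Bug: MAX(gpa) on the right of the comparison is an aggregate-in-WHERE error

Fix: Put the inner MAX in a scalar subquery

Corrected query:
SELECT MAX(gpa) FROM students WHERE gpa < (SELECT MAX(gpa) FROM students)

Result:
MAX(gpa)
--------
3.63    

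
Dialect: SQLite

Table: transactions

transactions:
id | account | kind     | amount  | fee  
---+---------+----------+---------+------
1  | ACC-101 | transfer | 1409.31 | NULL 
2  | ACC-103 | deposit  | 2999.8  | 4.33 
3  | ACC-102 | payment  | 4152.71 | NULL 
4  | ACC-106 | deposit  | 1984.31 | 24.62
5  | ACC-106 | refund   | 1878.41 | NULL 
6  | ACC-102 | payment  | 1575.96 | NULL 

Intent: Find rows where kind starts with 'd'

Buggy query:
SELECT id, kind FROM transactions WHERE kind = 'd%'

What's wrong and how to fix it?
Bug: '=' compares the literal string including the % character; pattern matching needs LIKE

Fix: Replace '=' with LIKE so 'd%' is treated as a pattern

Corrected query:
SELECT id, kind FROM transactions WHERE kind LIKE 'd%'

Result:
id | kind   
---+--------
2  | deposit
4  | deposit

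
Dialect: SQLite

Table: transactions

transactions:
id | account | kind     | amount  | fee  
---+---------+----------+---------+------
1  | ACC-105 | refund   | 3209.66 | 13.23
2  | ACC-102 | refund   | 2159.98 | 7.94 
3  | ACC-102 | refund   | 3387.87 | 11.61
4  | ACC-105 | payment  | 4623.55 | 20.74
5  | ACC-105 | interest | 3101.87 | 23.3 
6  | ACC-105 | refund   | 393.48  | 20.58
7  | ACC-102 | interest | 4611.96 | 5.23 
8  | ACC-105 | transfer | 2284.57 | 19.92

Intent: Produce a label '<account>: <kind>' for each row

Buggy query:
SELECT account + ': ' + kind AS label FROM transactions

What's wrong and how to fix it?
Bug: SQLite uses || for string concatenation; + coerces text to numbers (yielding 0)

Fix: Replace + with || to concatenate text

Corrected query:
SELECT account || ': ' || kind AS label FROM transactions

Result:
label            
-----------------
ACC-105: refund  
ACC-102: refund  
ACC-102: refund  
ACC-105: payment 
ACC-105: interest
ACC-105: refund  
ACC-102: interest
ACC-105: transfer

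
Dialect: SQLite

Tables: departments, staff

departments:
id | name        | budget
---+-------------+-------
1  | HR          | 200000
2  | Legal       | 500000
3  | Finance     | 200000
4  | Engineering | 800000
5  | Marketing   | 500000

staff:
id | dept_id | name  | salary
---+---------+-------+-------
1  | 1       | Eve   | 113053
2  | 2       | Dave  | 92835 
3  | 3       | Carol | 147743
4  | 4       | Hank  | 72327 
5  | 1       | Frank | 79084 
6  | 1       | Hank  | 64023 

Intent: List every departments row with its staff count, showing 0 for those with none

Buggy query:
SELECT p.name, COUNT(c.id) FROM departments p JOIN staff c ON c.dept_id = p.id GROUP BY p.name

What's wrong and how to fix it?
Bug: INNER JOIN drops departments rows that have no matching staff rows

Fix: Switch to LEFT JOIN to retain unmatched parent rows

Corrected query:
SELECT p.name, COUNT(c.id) FROM departments p LEFT JOIN staff c ON c.dept_id = p.id GROUP BY p.name

Result:
name        | COUNT(c.id)
------------+------------
Engineering | 1          
Finance     | 1          
HR          | 3          
Legal       | 1          
Marketing   | 0          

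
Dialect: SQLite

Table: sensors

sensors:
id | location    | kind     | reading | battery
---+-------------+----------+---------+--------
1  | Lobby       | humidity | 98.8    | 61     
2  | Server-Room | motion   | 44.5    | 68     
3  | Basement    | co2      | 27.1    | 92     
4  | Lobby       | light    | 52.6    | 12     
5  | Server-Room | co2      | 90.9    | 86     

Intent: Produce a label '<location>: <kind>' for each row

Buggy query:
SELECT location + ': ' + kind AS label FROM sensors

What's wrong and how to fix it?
Bug: '+' is numeric addition; on text columns SQLite converts them to 0 instead of concatenating

Fix: Use the || operator for string concatenation

Corrected query:
SELECT location || ': ' || kind AS label FROM sensors

Result:
label              
-------------------
Lobby: humidity    
Server-Room: motion
Basement: co2      
Lobby: light       
Server-Room: co2   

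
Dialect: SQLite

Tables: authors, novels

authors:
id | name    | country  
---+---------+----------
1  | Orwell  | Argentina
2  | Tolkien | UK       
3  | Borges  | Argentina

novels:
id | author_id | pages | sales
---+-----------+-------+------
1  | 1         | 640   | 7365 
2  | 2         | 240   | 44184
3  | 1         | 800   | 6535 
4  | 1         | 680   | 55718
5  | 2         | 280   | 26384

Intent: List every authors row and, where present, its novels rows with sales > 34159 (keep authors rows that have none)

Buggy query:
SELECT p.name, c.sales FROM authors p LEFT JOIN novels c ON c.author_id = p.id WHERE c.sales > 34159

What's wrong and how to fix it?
Bug: A WHERE condition on the right-hand table after LEFT JOIN drops unmatched parents

Fix: Move the right-table condition into the ON clause so unmatched parents are kept

Corrected query:
SELECT p.name, c.sales FROM authors p LEFT JOIN novels c ON c.author_id = p.id AND c.sales > 34159

Result:
name    | sales
--------+------
Orwell  | 55718
Tolkien | 44184
Borges  | NULL 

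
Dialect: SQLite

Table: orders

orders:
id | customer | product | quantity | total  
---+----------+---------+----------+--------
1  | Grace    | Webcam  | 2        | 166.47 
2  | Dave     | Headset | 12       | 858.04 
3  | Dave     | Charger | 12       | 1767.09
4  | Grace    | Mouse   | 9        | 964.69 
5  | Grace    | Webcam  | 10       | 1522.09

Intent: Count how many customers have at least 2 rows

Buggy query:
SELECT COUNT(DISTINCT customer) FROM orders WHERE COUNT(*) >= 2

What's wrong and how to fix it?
Bug: WHERE filters individual rows, not groups, so a group-level COUNT is invalid there

Fix: Use a subquery that GROUPs and filters with HAVING, then count its rows

Corrected query:
SELECT COUNT(*) FROM (SELECT customer FROM orders GROUP BY customer HAVING COUNT(*) >= 2)

Result:
COUNT(*)
--------
2       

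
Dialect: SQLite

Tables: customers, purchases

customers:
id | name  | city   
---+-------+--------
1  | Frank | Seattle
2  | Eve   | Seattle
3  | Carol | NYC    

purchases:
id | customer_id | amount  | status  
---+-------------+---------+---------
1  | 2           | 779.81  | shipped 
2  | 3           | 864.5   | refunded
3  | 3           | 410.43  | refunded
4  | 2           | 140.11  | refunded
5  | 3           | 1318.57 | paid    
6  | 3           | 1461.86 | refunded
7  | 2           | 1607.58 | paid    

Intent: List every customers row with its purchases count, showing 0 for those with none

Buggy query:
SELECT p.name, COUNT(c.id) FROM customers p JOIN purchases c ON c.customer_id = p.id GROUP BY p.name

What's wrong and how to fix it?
Bug: An inner join excludes parents with zero children

Fix: Switch to LEFT JOIN to retain unmatched parent rows

Corrected query:
SELECT p.name, COUNT(c.id) FROM customers p LEFT JOIN purchases c ON c.customer_id = p.id GROUP BY p.name

Result:
name  | COUNT(c.id)
------+------------
Carol | 4          
Eve   | 3          
Frank | 0          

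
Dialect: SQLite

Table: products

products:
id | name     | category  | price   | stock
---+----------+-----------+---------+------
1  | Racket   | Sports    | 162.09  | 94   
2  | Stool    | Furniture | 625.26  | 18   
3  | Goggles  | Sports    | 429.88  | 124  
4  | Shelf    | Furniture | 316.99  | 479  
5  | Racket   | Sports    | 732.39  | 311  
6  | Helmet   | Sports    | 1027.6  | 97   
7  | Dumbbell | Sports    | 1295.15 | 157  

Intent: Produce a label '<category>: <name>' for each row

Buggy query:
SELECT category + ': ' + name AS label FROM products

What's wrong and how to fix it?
Bug: SQLite uses || for string concatenation; + coerces text to numbers (yielding 0)

Fix: Replace + with || to concatenate text

Corrected query:
SELECT category || ': ' || name AS label FROM products

Result:
label           
----------------
Sports: Racket  
Furniture: Stool
Sports: Goggles 
Furniture: Shelf
Sports: Racket  
Sports: Helmet  
Sports: Dumbbell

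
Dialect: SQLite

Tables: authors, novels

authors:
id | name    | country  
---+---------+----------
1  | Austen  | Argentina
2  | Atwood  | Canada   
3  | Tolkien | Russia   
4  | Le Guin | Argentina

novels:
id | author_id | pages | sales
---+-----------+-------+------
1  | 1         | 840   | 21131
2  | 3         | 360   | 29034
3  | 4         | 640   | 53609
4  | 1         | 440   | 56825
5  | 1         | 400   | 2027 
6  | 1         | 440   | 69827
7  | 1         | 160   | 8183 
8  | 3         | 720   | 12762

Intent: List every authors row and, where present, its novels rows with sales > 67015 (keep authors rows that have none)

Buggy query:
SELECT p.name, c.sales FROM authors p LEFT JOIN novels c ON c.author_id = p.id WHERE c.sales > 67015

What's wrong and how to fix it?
Bug: Filtering c.sales in WHERE discards the NULL rows produced by LEFT JOIN, turning it into an inner join

Fix: Put 'c.sales > 67015' in the JOIN's ON clause instead of WHERE

Corrected query:
SELECT p.name, c.sales FROM authors p LEFT JOIN novels c ON c.author_id = p.id AND c.sales > 67015

Result:
name    | sales
--------+------
Austen  | 69827
Atwood  | NULL 
Tolkien | NULL 
Le Guin | NULL 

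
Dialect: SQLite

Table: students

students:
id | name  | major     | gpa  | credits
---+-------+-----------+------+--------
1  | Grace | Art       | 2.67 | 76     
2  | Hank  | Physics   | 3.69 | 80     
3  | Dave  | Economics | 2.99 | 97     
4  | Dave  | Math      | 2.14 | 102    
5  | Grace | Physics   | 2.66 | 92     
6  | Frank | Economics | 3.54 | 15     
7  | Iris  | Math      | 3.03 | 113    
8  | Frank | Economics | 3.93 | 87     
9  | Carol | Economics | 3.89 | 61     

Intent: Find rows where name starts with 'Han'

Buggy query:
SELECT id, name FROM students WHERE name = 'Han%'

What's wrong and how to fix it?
Bug: Wildcards only work with LIKE; '=' treats '%' as a literal character

Fix: Replace '=' with LIKE so 'Han%' is treated as a pattern

Corrected query:
SELECT id, name FROM students WHERE name LIKE 'Han%'

Result:
id | name
---+-----
2  | Hank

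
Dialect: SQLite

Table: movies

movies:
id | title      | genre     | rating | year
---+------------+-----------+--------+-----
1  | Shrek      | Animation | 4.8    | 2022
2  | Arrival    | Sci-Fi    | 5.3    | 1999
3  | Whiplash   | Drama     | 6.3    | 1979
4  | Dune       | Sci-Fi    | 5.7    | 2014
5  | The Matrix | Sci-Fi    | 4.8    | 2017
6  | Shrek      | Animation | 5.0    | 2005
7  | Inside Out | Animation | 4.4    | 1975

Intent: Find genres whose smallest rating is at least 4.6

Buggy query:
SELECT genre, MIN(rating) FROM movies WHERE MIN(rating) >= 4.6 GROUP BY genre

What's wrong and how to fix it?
Bug: MIN() in WHERE is a misuse of aggregate

Fix: Use HAVING for the per-group MIN condition

Corrected query:
SELECT genre, MIN(rating) FROM movies GROUP BY genre HAVING MIN(rating) >= 4.6

Result:
genre  | MIN(rating)
-------+------------
Drama  | 6.3        
Sci-Fi | 4.8        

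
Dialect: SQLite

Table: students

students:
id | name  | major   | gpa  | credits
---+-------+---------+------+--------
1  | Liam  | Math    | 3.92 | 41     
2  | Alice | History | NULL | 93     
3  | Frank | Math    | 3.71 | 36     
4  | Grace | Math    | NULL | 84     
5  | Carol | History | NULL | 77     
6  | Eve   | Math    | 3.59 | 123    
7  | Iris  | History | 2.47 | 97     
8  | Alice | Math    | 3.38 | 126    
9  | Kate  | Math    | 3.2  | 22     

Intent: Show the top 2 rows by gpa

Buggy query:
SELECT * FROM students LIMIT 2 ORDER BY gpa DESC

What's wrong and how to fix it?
Bug: LIMIT must come after ORDER BY

Fix: Sort with ORDER BY, then apply LIMIT

Corrected query:
SELECT * FROM students ORDER BY gpa DESC LIMIT 2

Result:
id | name  | major | gpa  | credits
---+-------+-------+------+--------
1  | Liam  | Math  | 3.92 | 41     
3  | Frank | Math  | 3.71 | 36     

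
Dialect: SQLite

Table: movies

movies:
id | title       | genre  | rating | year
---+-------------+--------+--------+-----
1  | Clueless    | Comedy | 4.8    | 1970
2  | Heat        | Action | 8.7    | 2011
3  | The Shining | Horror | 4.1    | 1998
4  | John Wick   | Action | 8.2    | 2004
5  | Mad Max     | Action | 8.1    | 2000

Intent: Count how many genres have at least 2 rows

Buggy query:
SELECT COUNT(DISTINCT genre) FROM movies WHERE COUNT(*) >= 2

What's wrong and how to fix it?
Bug: COUNT(*) cannot appear in WHERE; the per-group count doesn't exist yet

Fix: Group first with HAVING COUNT(*) >= 2, then COUNT the resulting groups

Corrected query:
SELECT COUNT(*) FROM (SELECT genre FROM movies GROUP BY genre HAVING COUNT(*) >= 2)

Result:
COUNT(*)
--------
1       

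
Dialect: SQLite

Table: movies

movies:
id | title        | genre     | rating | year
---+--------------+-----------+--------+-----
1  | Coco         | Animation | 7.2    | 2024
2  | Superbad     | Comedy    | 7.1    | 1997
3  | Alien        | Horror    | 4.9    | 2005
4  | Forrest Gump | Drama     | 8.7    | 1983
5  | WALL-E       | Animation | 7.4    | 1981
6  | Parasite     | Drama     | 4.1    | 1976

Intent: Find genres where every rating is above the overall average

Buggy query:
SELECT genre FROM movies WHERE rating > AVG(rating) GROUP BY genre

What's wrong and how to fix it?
Bug: WHERE evaluates per row before aggregation, so AVG() is unavailable

Fix: Use a subquery for AVG and a HAVING MIN(...) filter so the condition holds for every row in the group

Corrected query:
SELECT genre FROM movies GROUP BY genre HAVING MIN(rating) > (SELECT AVG(rating) FROM movies)

Result:
genre    
---------
Animation
Comedy   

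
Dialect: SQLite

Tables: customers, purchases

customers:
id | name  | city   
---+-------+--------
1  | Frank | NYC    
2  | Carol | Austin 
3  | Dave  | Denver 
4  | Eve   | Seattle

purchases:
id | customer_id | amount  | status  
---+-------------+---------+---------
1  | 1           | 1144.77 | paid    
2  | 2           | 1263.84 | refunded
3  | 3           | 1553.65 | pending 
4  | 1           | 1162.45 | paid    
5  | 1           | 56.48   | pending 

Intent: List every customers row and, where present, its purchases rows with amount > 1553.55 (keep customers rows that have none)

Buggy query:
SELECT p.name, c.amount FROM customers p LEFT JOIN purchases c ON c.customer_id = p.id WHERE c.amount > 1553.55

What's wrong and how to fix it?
Bug: A WHERE condition on the right-hand table after LEFT JOIN drops unmatched parents

Fix: Put 'c.amount > 1553.55' in the JOIN's ON clause instead of WHERE

Corrected query:
SELECT p.name, c.amount FROM customers p LEFT JOIN purchases c ON c.customer_id = p.id AND c.amount > 1553.55

Result:
name  | amount 
------+--------
Frank | NULL   
Carol | NULL   
Dave  | 1553.65
Eve   | NULL   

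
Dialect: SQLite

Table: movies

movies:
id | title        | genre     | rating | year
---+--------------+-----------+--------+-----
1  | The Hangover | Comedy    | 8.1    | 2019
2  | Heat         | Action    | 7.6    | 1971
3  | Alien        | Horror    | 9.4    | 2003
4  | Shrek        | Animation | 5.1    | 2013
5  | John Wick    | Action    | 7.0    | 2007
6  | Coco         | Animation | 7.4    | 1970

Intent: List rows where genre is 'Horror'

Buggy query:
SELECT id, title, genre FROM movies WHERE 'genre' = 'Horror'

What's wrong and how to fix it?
Bug: Single quotes denote string literals in SQL; the column name is being compared as a constant string

Fix: Remove the quotes around the column name (or use double quotes for an identifier)

Corrected query:
SELECT id, title, genre FROM movies WHERE genre = 'Horror'

Result:
id | title | genre 
---+-------+-------
3  | Alien | Horror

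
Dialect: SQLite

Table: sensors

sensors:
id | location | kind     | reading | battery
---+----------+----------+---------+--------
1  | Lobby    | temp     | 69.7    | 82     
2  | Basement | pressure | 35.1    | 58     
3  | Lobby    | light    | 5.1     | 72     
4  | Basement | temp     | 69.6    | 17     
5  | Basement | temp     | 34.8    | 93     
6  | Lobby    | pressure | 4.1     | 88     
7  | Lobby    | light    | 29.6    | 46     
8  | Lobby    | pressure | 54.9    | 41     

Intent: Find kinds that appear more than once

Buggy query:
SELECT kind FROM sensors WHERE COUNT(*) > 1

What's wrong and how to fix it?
Bug: COUNT(*) is an aggregate and cannot be used in WHERE

Fix: GROUP BY kind, then filter groups with HAVING COUNT(*) > 1

Corrected query:
SELECT kind FROM sensors GROUP BY kind HAVING COUNT(*) > 1

Result:
kind    
--------
light   
pressure
temp    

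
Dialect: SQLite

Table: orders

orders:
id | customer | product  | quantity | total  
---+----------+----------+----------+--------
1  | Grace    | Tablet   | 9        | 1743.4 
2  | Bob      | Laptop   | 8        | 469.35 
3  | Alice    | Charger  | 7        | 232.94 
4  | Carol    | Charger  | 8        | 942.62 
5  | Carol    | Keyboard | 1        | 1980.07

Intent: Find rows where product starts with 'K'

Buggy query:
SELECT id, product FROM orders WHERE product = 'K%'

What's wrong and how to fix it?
Bug: Wildcards only work with LIKE; '=' treats '%' as a literal character

Fix: Replace '=' with LIKE so 'K%' is treated as a pattern

Corrected query:
SELECT id, product FROM orders WHERE product LIKE 'K%'

Result:
id | product 
---+---------
5  | Keyboard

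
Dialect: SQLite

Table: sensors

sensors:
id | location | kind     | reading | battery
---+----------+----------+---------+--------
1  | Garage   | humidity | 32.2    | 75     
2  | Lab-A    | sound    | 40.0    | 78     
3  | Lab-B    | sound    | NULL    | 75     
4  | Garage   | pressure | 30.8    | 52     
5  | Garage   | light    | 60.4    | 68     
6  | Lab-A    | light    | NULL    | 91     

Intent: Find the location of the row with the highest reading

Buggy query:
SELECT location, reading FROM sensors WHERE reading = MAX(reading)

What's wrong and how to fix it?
Bug: WHERE is evaluated per row; an aggregate over the whole table isn't defined there

Fix: Wrap MAX in a scalar subquery so WHERE compares against a single value

Corrected query:
SELECT location, reading FROM sensors WHERE reading = (SELECT MAX(reading) FROM sensors)

Result:
location | reading
---------+--------
Garage   | 60.4   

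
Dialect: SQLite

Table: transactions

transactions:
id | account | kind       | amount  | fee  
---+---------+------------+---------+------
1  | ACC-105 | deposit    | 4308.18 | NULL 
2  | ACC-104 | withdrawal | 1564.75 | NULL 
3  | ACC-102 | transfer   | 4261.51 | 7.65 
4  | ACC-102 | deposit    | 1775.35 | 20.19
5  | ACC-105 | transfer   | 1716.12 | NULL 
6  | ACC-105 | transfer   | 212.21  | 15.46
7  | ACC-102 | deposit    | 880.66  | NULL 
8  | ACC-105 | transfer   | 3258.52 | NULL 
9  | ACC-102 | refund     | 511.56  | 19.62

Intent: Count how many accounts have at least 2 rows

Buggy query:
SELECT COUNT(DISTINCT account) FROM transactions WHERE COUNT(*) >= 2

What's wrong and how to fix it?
Bug: COUNT(*) cannot appear in WHERE; the per-group count doesn't exist yet

Fix: Use a subquery that GROUPs and filters with HAVING, then count its rows

Corrected query:
SELECT COUNT(*) FROM (SELECT account FROM transactions GROUP BY account HAVING COUNT(*) >= 2)

Result:
COUNT(*)
--------
2       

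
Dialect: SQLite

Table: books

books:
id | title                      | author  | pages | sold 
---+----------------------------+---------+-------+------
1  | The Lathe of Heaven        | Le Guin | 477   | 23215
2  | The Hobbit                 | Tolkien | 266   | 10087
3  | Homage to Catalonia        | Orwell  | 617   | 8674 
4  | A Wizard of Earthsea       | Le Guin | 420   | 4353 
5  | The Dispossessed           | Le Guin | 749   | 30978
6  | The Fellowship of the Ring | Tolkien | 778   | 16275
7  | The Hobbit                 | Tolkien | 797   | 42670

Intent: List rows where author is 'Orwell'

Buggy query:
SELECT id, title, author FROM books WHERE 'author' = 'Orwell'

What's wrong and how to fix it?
Bug: Single quotes denote string literals in SQL; the column name is being compared as a constant string

Fix: Remove the quotes around the column name (or use double quotes for an identifier)

Corrected query:
SELECT id, title, author FROM books WHERE author = 'Orwell'

Result:
id | title               | author
---+---------------------+-------
3  | Homage to Catalonia | Orwell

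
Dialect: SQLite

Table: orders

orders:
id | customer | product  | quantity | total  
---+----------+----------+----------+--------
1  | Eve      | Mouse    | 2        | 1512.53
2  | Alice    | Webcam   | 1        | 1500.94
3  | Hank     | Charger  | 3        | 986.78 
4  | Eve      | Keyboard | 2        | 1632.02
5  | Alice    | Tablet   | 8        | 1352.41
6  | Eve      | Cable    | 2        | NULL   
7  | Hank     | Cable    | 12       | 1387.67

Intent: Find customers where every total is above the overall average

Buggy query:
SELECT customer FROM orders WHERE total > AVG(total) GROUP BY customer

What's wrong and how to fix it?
Bug: AVG() is an aggregate; it can't sit directly in WHERE

Fix: Compute the overall average in a scalar subquery and compare each group's MIN against it in HAVING

Corrected query:
SELECT customer FROM orders GROUP BY customer HAVING MIN(total) > (SELECT AVG(total) FROM orders)

Result:
customer
--------
Eve     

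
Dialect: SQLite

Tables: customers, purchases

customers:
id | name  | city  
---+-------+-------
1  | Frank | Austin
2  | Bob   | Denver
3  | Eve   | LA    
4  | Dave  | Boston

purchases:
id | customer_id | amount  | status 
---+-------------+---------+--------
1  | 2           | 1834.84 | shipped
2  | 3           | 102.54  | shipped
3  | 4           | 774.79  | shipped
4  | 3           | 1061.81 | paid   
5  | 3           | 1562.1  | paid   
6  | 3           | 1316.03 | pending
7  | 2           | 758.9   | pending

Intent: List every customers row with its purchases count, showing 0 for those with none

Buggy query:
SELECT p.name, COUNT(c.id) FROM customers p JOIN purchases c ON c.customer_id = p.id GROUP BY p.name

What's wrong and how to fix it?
Bug: An inner join excludes parents with zero children

Fix: Switch to LEFT JOIN to retain unmatched parent rows

Corrected query:
SELECT p.name, COUNT(c.id) FROM customers p LEFT JOIN purchases c ON c.customer_id = p.id GROUP BY p.name

Result:
name  | COUNT(c.id)
------+------------
Bob   | 2          
Dave  | 1          
Eve   | 4          
Frank | 0          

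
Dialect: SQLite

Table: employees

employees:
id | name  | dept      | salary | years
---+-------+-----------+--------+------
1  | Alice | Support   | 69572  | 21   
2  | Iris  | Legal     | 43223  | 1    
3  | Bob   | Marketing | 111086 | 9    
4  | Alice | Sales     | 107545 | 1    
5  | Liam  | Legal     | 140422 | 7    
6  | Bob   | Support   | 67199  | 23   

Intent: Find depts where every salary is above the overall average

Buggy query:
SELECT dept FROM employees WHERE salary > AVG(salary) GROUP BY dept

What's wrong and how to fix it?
Bug: AVG() is an aggregate; it can't sit directly in WHERE

Fix: Compute the overall average in a scalar subquery and compare each group's MIN against it in HAVING

Corrected query:
SELECT dept FROM employees GROUP BY dept HAVING MIN(salary) > (SELECT AVG(salary) FROM employees)

Result:
dept     
---------
Marketing
Sales    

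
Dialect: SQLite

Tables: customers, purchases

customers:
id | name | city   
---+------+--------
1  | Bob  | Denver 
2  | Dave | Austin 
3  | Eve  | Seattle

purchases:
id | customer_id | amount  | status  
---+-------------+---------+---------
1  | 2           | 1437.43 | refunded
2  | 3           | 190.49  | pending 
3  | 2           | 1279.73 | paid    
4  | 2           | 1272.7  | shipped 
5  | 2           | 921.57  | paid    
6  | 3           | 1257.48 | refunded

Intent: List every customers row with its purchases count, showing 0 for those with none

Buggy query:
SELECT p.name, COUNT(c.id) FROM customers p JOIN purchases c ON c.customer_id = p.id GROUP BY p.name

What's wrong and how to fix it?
Bug: INNER JOIN drops customers rows that have no matching purchases rows

Fix: Switch to LEFT JOIN to retain unmatched parent rows

Corrected query:
SELECT p.name, COUNT(c.id) FROM customers p LEFT JOIN purchases c ON c.customer_id = p.id GROUP BY p.name

Result:
name | COUNT(c.id)
-----+------------
Bob  | 0          
Dave | 4          
Eve  | 2          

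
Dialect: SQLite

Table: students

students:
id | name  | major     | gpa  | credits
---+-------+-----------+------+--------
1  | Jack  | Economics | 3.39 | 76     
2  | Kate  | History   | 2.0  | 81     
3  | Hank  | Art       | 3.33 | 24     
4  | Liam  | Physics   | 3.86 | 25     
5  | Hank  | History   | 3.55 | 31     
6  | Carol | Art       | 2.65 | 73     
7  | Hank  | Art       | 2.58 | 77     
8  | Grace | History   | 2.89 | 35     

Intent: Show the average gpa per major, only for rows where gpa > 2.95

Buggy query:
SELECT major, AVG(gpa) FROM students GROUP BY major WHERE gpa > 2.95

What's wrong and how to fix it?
Bug: Row-level WHERE must come before GROUP BY in the clause order

Fix: Move the WHERE clause before GROUP BY

Corrected query:
SELECT major, AVG(gpa) FROM students WHERE gpa > 2.95 GROUP BY major

Result:
major     | AVG(gpa)
----------+---------
Art       | 3.33    
Economics | 3.39    
History   | 3.55    
Physics   | 3.86    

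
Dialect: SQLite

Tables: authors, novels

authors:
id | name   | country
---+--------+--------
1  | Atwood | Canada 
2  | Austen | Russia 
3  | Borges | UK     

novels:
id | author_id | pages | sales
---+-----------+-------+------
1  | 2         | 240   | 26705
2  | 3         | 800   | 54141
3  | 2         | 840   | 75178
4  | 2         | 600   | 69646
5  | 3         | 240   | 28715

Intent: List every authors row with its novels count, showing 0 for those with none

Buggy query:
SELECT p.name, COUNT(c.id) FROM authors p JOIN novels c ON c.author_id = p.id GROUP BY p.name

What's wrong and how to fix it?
Bug: INNER JOIN drops authors rows that have no matching novels rows

Fix: Use LEFT JOIN so parents without children still appear (COUNT(c.id) gives 0)

Corrected query:
SELECT p.name, COUNT(c.id) FROM authors p LEFT JOIN novels c ON c.author_id = p.id GROUP BY p.name

Result:
name   | COUNT(c.id)
-------+------------
Atwood | 0          
Austen | 3          
Borges | 2          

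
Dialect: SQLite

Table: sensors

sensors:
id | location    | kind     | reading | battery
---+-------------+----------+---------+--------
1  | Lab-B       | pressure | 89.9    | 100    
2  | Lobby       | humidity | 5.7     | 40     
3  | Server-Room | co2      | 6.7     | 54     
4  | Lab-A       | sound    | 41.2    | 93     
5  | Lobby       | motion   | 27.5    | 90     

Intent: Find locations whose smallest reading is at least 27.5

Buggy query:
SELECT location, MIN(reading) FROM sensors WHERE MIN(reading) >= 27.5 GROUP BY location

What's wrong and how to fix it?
Bug: Aggregates like MIN are computed per group after WHERE runs

Fix: Replace WHERE with HAVING after the GROUP BY

Corrected query:
SELECT location, MIN(reading) FROM sensors GROUP BY location HAVING MIN(reading) >= 27.5

Result:
location | MIN(reading)
---------+-------------
Lab-A    | 41.2        
Lab-B    | 89.9        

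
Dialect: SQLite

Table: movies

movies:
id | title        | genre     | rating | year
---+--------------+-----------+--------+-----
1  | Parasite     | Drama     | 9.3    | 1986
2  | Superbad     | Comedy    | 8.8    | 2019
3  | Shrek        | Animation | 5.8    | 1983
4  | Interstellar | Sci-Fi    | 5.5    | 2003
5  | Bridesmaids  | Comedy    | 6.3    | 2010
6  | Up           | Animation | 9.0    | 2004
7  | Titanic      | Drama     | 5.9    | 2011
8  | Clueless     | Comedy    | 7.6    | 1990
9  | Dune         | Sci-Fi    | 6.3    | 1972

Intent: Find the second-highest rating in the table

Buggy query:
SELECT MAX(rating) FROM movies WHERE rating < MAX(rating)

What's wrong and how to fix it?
Bug: The inner MAX is an aggregate inside WHERE, which is not allowed

Fix: Compute the overall MAX in a subquery, then take MAX of rows below it

Corrected query:
SELECT MAX(rating) FROM movies WHERE rating < (SELECT MAX(rating) FROM movies)

Result:
MAX(rating)
-----------
9          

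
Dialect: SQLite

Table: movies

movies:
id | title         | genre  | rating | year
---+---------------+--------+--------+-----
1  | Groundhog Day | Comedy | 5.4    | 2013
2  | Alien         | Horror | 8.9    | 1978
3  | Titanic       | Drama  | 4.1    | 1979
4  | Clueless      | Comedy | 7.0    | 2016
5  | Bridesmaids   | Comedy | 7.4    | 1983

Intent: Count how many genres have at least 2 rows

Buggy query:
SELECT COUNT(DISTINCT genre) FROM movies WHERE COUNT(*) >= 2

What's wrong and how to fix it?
Bug: WHERE filters individual rows, not groups, so a group-level COUNT is invalid there

Fix: Use a subquery that GROUPs and filters with HAVING, then count its rows

Corrected query:
SELECT COUNT(*) FROM (SELECT genre FROM movies GROUP BY genre HAVING COUNT(*) >= 2)

Result:
COUNT(*)
--------
1       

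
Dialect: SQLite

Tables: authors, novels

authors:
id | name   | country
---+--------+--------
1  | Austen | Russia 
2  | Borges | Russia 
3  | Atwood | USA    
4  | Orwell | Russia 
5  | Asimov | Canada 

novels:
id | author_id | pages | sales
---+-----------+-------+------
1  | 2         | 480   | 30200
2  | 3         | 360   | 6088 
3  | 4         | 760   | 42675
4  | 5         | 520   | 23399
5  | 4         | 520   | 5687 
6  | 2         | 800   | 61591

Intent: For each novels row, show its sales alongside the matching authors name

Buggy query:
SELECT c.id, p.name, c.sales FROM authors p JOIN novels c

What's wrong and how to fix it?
Bug: Missing join condition: each novels row is matched to all authors rows instead of just its own

Fix: Specify the join condition linking the foreign key to the parent id

Corrected query:
SELECT c.id, p.name, c.sales FROM authors p JOIN novels c ON c.author_id = p.id

Result:
id | name   | sales
---+--------+------
1  | Borges | 30200
2  | Atwood | 6088 
3  | Orwell | 42675
4  | Asimov | 23399
5  | Orwell | 5687 
6  | Borges | 61591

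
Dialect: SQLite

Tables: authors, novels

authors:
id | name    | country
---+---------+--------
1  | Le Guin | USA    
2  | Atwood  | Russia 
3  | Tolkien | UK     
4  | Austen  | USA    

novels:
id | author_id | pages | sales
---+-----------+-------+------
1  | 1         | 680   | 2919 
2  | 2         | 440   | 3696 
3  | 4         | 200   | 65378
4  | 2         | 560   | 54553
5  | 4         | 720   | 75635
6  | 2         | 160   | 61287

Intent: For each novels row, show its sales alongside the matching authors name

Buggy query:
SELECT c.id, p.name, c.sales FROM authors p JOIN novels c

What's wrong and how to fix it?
Bug: JOIN with no ON clause produces a cartesian product; every novels row pairs with every authors row

Fix: Specify the join condition linking the foreign key to the parent id

Corrected query:
SELECT c.id, p.name, c.sales FROM authors p JOIN novels c ON c.author_id = p.id

Result:
id | name    | sales
---+---------+------
1  | Le Guin | 2919 
2  | Atwood  | 3696 
3  | Austen  | 65378
4  | Atwood  | 54553
5  | Austen  | 75635
6  | Atwood  | 61287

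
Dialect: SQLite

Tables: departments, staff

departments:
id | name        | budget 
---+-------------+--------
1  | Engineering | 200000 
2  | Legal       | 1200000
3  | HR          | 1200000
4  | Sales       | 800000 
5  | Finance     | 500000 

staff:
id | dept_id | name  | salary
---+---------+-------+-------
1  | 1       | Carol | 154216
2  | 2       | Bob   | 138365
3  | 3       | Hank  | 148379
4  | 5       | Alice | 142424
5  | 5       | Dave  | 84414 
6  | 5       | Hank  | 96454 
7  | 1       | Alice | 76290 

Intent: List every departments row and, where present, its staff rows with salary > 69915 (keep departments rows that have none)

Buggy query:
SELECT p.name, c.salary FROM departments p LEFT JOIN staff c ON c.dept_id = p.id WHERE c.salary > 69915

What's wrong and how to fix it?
Bug: A WHERE condition on the right-hand table after LEFT JOIN drops unmatched parents

Fix: Put 'c.salary > 69915' in the JOIN's ON clause instead of WHERE

Corrected query:
SELECT p.name, c.salary FROM departments p LEFT JOIN staff c ON c.dept_id = p.id AND c.salary > 69915

Result:
name        | salary
------------+-------
Engineering | 76290 
Engineering | 154216
Legal       | 138365
HR          | 148379
Sales       | NULL  
Finance     | 84414 
Finance     | 96454 
Finance     | 142424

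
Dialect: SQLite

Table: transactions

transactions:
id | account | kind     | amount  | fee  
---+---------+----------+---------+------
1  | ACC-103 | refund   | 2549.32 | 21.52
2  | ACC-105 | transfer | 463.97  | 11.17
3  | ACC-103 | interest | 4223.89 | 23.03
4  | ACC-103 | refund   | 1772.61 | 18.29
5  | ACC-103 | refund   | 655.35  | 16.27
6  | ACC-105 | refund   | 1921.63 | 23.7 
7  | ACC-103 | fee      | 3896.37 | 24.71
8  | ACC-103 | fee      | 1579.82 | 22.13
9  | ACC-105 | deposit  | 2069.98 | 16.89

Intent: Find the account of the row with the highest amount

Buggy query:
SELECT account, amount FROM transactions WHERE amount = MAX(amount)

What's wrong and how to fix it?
Bug: WHERE is evaluated per row; an aggregate over the whole table isn't defined there

Fix: Wrap MAX in a scalar subquery so WHERE compares against a single value

Corrected query:
SELECT account, amount FROM transactions WHERE amount = (SELECT MAX(amount) FROM transactions)

Result:
account | amount 
--------+--------
ACC-103 | 4223.89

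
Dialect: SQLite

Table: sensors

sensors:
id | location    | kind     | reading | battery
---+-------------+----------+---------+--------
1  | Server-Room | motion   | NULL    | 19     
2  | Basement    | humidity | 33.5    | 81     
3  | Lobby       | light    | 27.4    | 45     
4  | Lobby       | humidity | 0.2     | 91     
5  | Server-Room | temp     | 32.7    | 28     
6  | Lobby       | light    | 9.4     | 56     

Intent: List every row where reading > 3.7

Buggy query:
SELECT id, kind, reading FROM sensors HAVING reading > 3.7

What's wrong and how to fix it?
Bug: HAVING filters the output of aggregation, but this query has no GROUP BY and no aggregate functions, so SQLite rejects it (HAVING clause on a non-aggregate query); the condition here is per row

Fix: Replace HAVING with WHERE since the condition applies to individual rows

Corrected query:
SELECT id, kind, reading FROM sensors WHERE reading > 3.7

Result:
id | kind     | reading
---+----------+--------
2  | humidity | 33.5   
3  | light    | 27.4   
5  | temp     | 32.7   
6  | light    | 9.4    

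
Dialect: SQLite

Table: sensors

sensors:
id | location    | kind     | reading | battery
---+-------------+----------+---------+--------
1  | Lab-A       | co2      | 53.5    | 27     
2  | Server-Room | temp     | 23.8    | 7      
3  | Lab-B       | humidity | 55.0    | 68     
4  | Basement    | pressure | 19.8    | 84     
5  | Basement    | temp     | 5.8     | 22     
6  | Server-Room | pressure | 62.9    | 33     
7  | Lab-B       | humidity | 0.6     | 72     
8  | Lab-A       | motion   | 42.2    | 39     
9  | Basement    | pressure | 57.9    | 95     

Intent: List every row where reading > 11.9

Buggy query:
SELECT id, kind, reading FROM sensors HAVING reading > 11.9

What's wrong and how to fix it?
Bug: HAVING filters the output of aggregation, but this query has no GROUP BY and no aggregate functions, so SQLite rejects it (HAVING clause on a non-aggregate query); the condition here is per row

Fix: Replace HAVING with WHERE since the condition applies to individual rows

Corrected query:
SELECT id, kind, reading FROM sensors WHERE reading > 11.9

Result:
id | kind     | reading
---+----------+--------
1  | co2      | 53.5   
2  | temp     | 23.8   
3  | humidity | 55     
4  | pressure | 19.8   
6  | pressure | 62.9   
8  | motion   | 42.2   
9  | pressure | 57.9   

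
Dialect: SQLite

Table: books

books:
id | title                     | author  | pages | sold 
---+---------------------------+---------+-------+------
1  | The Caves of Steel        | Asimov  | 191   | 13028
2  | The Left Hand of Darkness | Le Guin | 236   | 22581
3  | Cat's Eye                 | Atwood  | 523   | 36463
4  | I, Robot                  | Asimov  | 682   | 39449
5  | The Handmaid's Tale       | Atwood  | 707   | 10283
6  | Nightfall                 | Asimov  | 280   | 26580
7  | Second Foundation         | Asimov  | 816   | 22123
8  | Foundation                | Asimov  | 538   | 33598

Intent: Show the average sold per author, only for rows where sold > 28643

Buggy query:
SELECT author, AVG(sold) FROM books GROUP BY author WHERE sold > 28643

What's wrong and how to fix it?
Bug: Row-level WHERE must come before GROUP BY in the clause order

Fix: Place WHERE between FROM and GROUP BY

Corrected query:
SELECT author, AVG(sold) FROM books WHERE sold > 28643 GROUP BY author

Result:
author | AVG(sold)
-------+----------
Asimov | 36523.5  
Atwood | 36463    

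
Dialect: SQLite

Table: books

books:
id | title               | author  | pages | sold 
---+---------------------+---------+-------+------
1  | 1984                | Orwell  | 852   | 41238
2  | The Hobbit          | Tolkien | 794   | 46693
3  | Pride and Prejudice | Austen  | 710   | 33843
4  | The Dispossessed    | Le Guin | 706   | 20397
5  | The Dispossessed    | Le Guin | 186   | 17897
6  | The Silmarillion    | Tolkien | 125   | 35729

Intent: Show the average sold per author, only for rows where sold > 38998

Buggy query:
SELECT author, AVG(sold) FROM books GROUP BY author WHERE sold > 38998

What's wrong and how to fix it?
Bug: Row-level WHERE must come before GROUP BY in the clause order

Fix: Move the WHERE clause before GROUP BY

Corrected query:
SELECT author, AVG(sold) FROM books WHERE sold > 38998 GROUP BY author

Result:
author  | AVG(sold)
--------+----------
Orwell  | 41238    
Tolkien | 46693    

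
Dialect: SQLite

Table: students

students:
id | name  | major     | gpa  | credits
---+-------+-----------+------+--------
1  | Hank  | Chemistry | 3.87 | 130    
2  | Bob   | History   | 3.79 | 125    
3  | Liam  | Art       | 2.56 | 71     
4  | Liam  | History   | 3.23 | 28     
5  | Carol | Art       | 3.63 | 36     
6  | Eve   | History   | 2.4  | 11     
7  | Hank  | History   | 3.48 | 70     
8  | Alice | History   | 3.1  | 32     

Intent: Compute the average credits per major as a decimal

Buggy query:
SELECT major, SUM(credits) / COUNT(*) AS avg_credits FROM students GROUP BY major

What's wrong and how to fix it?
Bug: SUM(credits) and COUNT(*) are both integers; the division truncates the fractional part

Fix: Cast one side to REAL so the division keeps the fractional part

Corrected query:
SELECT major, SUM(credits) * 1.0 / COUNT(*) AS avg_credits FROM students GROUP BY major

Result:
major     | avg_credits
----------+------------
Art       | 53.5       
Chemistry | 130        
History   | 53.2       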